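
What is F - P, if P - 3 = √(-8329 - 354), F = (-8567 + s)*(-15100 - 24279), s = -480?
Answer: 356261810 - I*√8683 ≈ 3.5626e+8 - 93.183*I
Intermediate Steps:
F = 356261813 (F = (-8567 - 480)*(-15100 - 24279) = -9047*(-39379) = 356261813)
P = 3 + I*√8683 (P = 3 + √(-8329 - 354) = 3 + √(-8683) = 3 + I*√8683 ≈ 3.0 + 93.183*I)
F - P = 356261813 - (3 + I*√8683) = 356261813 + (-3 - I*√8683) = 356261810 - I*√8683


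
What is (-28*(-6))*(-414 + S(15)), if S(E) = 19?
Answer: -66360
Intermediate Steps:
(-28*(-6))*(-414 + S(15)) = (-28*(-6))*(-414 + 19) = 168*(-395) = -66360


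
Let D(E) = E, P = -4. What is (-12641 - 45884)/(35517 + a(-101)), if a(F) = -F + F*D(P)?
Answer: -58525/36022 ≈ -1.6247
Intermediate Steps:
a(F) = -5*F (a(F) = -F + F*(-4) = -F - 4*F = -5*F)
(-12641 - 45884)/(35517 + a(-101)) = (-12641 - 45884)/(35517 - 5*(-101)) = -58525/(35517 + 505) = -58525/36022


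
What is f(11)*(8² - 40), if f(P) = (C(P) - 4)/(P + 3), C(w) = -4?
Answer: -96/7 ≈ -13.714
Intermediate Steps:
f(P) = -8/(3 + P) (f(P) = (-4 - 4)/(P + 3) = -8/(3 + P))
f(11)*(8² - 40) = (-8/(3 + 11))*(8² - 40) = (-8/14)*(64 - 40) = -8*1/14*24 = -4/7*24 = -96/7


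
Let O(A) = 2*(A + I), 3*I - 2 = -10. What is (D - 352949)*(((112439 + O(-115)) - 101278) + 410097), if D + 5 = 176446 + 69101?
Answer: -135662344676/3 ≈ -4.5221e+10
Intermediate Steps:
I = -8/3 (I = 2/3 + (1/3)*(-10) = 2/3 - 10/3 = -8/3 ≈ -2.6667)
O(A) = -16/3 + 2*A (O(A) = 2*(A - 8/3) = 2*(-8/3 + A) = -16/3 + 2*A)
D = 245542 (D = -5 + (176446 + 69101) = -5 + 245547 = 245542)
(D - 352949)*(((112439 + O(-115)) - 101278) + 410097) = (245542 - 352949)*(((112439 + (-16/3 + 2*(-115))) - 101278) + 410097) = -107407*(((112439 + (-16/3 - 230)) - 101278) + 410097) = -107407*(((112439 - 706/3) - 101278) + 410097) = -107407*((336611/3 - 101278) + 410097) = -107407*(32777/3 + 410097) = -107407*1263068/3 = -135662344676/3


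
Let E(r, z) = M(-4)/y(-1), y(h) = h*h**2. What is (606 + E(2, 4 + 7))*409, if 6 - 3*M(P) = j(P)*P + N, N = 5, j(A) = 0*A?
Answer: 743153/3 ≈ 2.4772e+5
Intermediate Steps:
y(h) = h**3
j(A) = 0
M(P) = 1/3 (M(P) = 2 - (0*P + 5)/3 = 2 - (0 + 5)/3 = 2 - 1/3*5 = 2 - 5/3 = 1/3)
E(r, z) = -1/3 (E(r, z) = 1/(3*((-1)**3)) = (1/3)/(-1) = (1/3)*(-1) = -1/3)
(606 + E(2, 4 + 7))*409 = (606 - 1/3)*409 = (1817/3)*409 = 743153/3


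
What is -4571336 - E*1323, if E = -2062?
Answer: -1843310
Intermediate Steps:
-4571336 - E*1323 = -4571336 - (-2062)*1323 = -4571336 - 1*(-2728026) = -4571336 + 2728026 = -1843310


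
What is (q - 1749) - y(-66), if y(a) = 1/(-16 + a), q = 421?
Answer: -108895/82 ≈ -1328.0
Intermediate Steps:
(q - 1749) - y(-66) = (421 - 1749) - 1/(-16 - 66) = -1328 - 1/(-82) = -1328 - 1*(-1/82) = -1328 + 1/82 = -108895/82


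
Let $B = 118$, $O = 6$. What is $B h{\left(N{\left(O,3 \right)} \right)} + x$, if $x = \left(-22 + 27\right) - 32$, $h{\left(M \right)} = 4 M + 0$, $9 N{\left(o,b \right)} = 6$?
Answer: $\frac{863}{3} \approx 287.67$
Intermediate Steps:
$N{\left(o,b \right)} = \frac{2}{3}$ ($N{\left(o,b \right)} = \frac{1}{9} \cdot 6 = \frac{2}{3}$)
$h{\left(M \right)} = 4 M$
$x = -27$ ($x = 5 - 32 = -27$)
$B h{\left(N{\left(O,3 \right)} \right)} + x = 118 \cdot 4 \cdot \frac{2}{3} - 27 = 118 \cdot \frac{8}{3} - 27 = \frac{944}{3} - 27 = \frac{863}{3}$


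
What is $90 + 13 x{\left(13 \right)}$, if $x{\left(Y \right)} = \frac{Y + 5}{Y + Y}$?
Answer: $99$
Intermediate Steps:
$x{\left(Y \right)} = \frac{5 + Y}{2 Y}$
$90 + 13 x{\left(13 \right)} = 90 + 13 \frac{5 + 13}{2 \cdot 13} = 90 + 13 \cdot \frac{1}{2} \cdot \frac{1}{13} \cdot 18 = 90 + 13 \cdot \frac{9}{13} = 90 + 9 = 99$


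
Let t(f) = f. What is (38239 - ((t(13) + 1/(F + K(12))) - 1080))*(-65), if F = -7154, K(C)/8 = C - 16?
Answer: -18359439605/7186 ≈ -2.5549e+6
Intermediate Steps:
K(C) = -128 + 8*C (K(C) = 8*(C - 16) = 8*(-16 + C) = -128 + 8*C)
(38239 - ((t(13) + 1/(F + K(12))) - 1080))*(-65) = (38239 - ((13 + 1/(-7154 + (-128 + 8*12))) - 1080))*(-65) = (38239 - ((13 + 1/(-7154 + (-128 + 96))) - 1080))*(-65) = (38239 - ((13 + 1/(-7154 - 32)) - 1080))*(-65) = (38239 - ((13 + 1/(-7186)) - 1080))*(-65) = (38239 - ((13 - 1/7186) - 1080))*(-65) = (38239 - (93417/7186 - 1080))*(-65) = (38239 - 1*(-7667463/7186))*(-65) = (38239 + 7667463/7186)*(-65) = (282452917/7186)*(-65) = -18359439605/7186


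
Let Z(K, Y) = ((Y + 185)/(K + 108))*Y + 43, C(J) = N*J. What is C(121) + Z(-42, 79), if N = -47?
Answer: -5328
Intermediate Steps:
C(J) = -47*J
Z(K, Y) = 43 + Y*(185 + Y)/(108 + K) (Z(K, Y) = ((185 + Y)/(108 + K))*Y + 43 = Y*(185 + Y)/(108 + K) + 43 = 43 + Y*(185 + Y)/(108 + K))
C(121) + Z(-42, 79) = -47*121 + (4644 + 79² + 43*(-42) + 185*79)/(108 - 42) = -5687 + (4644 + 6241 - 1806 + 14615)/66 = -5687 + (1/66)*23694 = -5687 + 359 = -5328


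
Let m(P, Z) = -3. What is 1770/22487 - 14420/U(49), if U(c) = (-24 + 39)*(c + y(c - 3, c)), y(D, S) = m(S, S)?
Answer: -32304124/1551603 ≈ -20.820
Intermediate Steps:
y(D, S) = -3
U(c) = -45 + 15*c (U(c) = (-24 + 39)*(c - 3) = 15*(-3 + c) = -45 + 15*c)
1770/22487 - 14420/U(49) = 1770/22487 - 14420/(-45 + 15*49) = 1770*(1/22487) - 14420/(-45 + 735) = 1770/22487 - 14420/690 = 1770/22487 - 14420*1/690 = 1770/22487 - 1442/69 = -32304124/1551603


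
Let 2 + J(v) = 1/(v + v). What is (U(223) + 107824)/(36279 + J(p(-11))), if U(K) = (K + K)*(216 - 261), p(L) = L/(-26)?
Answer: 482647/199530 ≈ 2.4189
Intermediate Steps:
p(L) = -L/26 (p(L) = L*(-1/26) = -L/26)
U(K) = -90*K (U(K) = (2*K)*(-45) = -90*K)
J(v) = -2 + 1/(2*v) (J(v) = -2 + 1/(v + v) = -2 + 1/(2*v))
(U(223) + 107824)/(36279 + J(p(-11))) = (-90*223 + 107824)/(36279 + (-2 + 1/(2*((-1/26*(-11)))))) = (-20070 + 107824)/(36279 + (-2 + 1/(2*(11/26)))) = 87754/(36279 + (-2 + (½)*(26/11))) = 87754/(36279 + (-2 + 13/11)) = 87754/(36279 - 9/11) = 87754/(399060/11) = 87754*(11/399060) = 482647/199530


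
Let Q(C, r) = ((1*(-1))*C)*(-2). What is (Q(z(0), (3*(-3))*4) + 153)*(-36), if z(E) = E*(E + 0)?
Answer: -5508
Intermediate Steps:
z(E) = E**2 (z(E) = E*E = E**2)
Q(C, r) = 2*C (Q(C, r) = -C*(-2) = 2*C)
(Q(z(0), (3*(-3))*4) + 153)*(-36) = (2*0**2 + 153)*(-36) = (2*0 + 153)*(-36) = (0 + 153)*(-36) = 153*(-36) = -5508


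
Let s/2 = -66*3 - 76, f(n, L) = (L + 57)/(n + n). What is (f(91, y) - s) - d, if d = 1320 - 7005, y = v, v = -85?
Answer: 81027/13 ≈ 6232.8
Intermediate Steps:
y = -85
f(n, L) = (57 + L)/(2*n) (f(n, L) = (57 + L)/((2*n)) = (57 + L)*(1/(2*n)) = (57 + L)/(2*n))
s = -548 (s = 2*(-66*3 - 76) = 2*(-198 - 76) = 2*(-274) = -548)
d = -5685
(f(91, y) - s) - d = ((½)*(57 - 85)/91 - 1*(-548)) - 1*(-5685) = ((½)*(1/91)*(-28) + 548) + 5685 = (-2/13 + 548) + 5685 = 7122/13 + 5685 = 81027/13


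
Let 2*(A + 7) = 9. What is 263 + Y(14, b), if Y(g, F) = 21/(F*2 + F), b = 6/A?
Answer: 3121/12 ≈ 260.08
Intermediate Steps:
A = -5/2 (A = -7 + (1/2)*9 = -7 + 9/2 = -5/2 ≈ -2.5000)
b = -12/5 (b = 6/(-5/2) = 6*(-2/5) = -12/5 ≈ -2.4000)
Y(g, F) = 7/F (Y(g, F) = 21/(2*F + F) = 21/((3*F)) = 21*(1/(3*F)) = 7/F)
263 + Y(14, b) = 263 + 7/(-12/5) = 263 + 7*(-5/12) = 263 - 35/12 = 3121/12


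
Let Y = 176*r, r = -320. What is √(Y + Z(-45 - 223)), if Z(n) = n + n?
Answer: 2*I*√14214 ≈ 238.45*I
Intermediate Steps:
Z(n) = 2*n
Y = -56320 (Y = 176*(-320) = -56320)
√(Y + Z(-45 - 223)) = √(-56320 + 2*(-45 - 223)) = √(-56320 + 2*(-268)) = √(-56320 - 536) = √(-56856) = 2*I*√14214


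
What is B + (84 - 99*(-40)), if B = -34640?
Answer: -30596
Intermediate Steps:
B + (84 - 99*(-40)) = -34640 + (84 - 99*(-40)) = -34640 + (84 + 3960) = -34640 + 4044 = -30596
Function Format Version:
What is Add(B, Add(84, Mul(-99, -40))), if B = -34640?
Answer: -30596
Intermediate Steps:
Add(B, Add(84, Mul(-99, -40))) = Add(-34640, Add(84, Mul(-99, -40))) = Add(-34640, Add(84, 3960)) = Add(-34640, 4044) = -30596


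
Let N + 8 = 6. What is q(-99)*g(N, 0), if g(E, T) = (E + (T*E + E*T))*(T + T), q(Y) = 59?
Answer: 0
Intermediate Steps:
N = -2 (N = -8 + 6 = -2)
g(E, T) = 2*T*(E + 2*E*T) (g(E, T) = (E + (E*T + E*T))*(2*T) = (E + 2*E*T)*(2*T) = 2*T*(E + 2*E*T))
q(-99)*g(N, 0) = 59*(2*(-2)*0*(1 + 2*0)) = 59*(2*(-2)*0*(1 + 0)) = 59*(2*(-2)*0*1) = 59*0 = 0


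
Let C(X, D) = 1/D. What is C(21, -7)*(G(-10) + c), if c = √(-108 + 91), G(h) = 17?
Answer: -17/7 - I*√17/7 ≈ -2.4286 - 0.58902*I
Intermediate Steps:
c = I*√17 (c = √(-17) = I*√17 ≈ 4.1231*I)
C(21, -7)*(G(-10) + c) = (17 + I*√17)/(-7) = -(17 + I*√17)/7 = -17/7 - I*√17/7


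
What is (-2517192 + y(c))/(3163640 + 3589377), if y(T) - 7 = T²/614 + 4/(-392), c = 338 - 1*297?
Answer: -37865972924/101585634731 ≈ -0.37275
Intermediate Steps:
c = 41 (c = 338 - 297 = 41)
y(T) = 685/98 + T²/614 (y(T) = 7 + (T²/614 + 4/(-392)) = 7 + (T²*(1/614) + 4*(-1/392)) = 7 + (T²/614 - 1/98) = 7 + (-1/98 + T²/614) = 685/98 + T²/614)
(-2517192 + y(c))/(3163640 + 3589377) = (-2517192 + (685/98 + (1/614)*41²))/(3163640 + 3589377) = (-2517192 + (685/98 + (1/614)*1681))/6753017 = (-2517192 + (685/98 + 1681/614))*(1/6753017) = (-2517192 + 146332/15043)*(1/6753017) = -37865972924/15043*1/6753017 = -37865972924/101585634731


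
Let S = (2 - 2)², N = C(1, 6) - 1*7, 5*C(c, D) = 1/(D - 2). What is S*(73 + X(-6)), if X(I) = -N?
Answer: 0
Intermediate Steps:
C(c, D) = 1/(5*(-2 + D)) (C(c, D) = 1/(5*(D - 2)) = 1/(5*(-2 + D)))
N = -139/20 (N = 1/(5*(-2 + 6)) - 1*7 = (⅕)/4 - 7 = (⅕)*(¼) - 7 = 1/20 - 7 = -139/20 ≈ -6.9500)
S = 0 (S = 0² = 0)
X(I) = 139/20 (X(I) = -1*(-139/20) = 139/20)
S*(73 + X(-6)) = 0*(73 + 139/20) = 0*(1599/20) = 0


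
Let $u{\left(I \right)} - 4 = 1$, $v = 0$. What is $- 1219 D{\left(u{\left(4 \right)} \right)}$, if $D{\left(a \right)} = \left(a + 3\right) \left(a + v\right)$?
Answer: $-48760$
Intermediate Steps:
$u{\left(I \right)} = 5$ ($u{\left(I \right)} = 4 + 1 = 5$)
$D{\left(a \right)} = a \left(3 + a\right)$ ($D{\left(a \right)} = \left(a + 3\right) \left(a + 0\right) = \left(3 + a\right) a = a \left(3 + a\right)$)
$- 1219 D{\left(u{\left(4 \right)} \right)} = - 1219 \cdot 5 \left(3 + 5\right) = - 1219 \cdot 5 \cdot 8 = \left(-1219\right) 40 = -48760$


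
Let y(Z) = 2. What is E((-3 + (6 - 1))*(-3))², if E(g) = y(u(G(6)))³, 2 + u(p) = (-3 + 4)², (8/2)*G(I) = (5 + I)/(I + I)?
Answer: 64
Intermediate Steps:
G(I) = (5 + I)/(8*I) (G(I) = ((5 + I)/(I + I))/4 = ((5 + I)/((2*I)))/4 = ((5 + I)*(1/(2*I)))/4 = ((5 + I)/(2*I))/4 = (5 + I)/(8*I))
u(p) = -1 (u(p) = -2 + (-3 + 4)² = -2 + 1² = -2 + 1 = -1)
E(g) = 8 (E(g) = 2³ = 8)
E((-3 + (6 - 1))*(-3))² = 8² = 64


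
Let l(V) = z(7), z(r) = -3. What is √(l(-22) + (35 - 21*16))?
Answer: 4*I*√19 ≈ 17.436*I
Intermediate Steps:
l(V) = -3
√(l(-22) + (35 - 21*16)) = √(-3 + (35 - 21*16)) = √(-3 + (35 - 336)) = √(-3 - 301) = √(-304) = 4*I*√19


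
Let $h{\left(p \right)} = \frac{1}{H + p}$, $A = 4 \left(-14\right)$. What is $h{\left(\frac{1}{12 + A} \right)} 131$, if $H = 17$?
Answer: $\frac{5764}{747} \approx 7.7162$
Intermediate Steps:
$A = -56$
$h{\left(p \right)} = \frac{1}{17 + p}$
$h{\left(\frac{1}{12 + A} \right)} 131 = \frac{1}{17 + \frac{1}{12 - 56}} \cdot 131 = \frac{1}{17 + \frac{1}{-44}} \cdot 131 = \frac{1}{17 - \frac{1}{44}} \cdot 131 = \frac{1}{\frac{747}{44}} \cdot 131 = \frac{44}{747} \cdot 131 = \frac{5764}{747}$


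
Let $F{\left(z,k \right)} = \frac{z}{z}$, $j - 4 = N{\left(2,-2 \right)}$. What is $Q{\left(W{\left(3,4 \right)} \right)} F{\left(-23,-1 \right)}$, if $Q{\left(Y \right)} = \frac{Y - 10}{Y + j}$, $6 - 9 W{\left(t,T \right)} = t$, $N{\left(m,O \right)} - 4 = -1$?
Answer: $- \frac{29}{22} \approx -1.3182$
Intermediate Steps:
$N{\left(m,O \right)} = 3$ ($N{\left(m,O \right)} = 4 - 1 = 3$)
$j = 7$ ($j = 4 + 3 = 7$)
$F{\left(z,k \right)} = 1$
$W{\left(t,T \right)} = \frac{2}{3} - \frac{t}{9}$
$Q{\left(Y \right)} = \frac{-10 + Y}{7 + Y}$ ($Q{\left(Y \right)} = \frac{Y - 10}{Y + 7} = \frac{-10 + Y}{7 + Y}$)
$Q{\left(W{\left(3,4 \right)} \right)} F{\left(-23,-1 \right)} = \frac{-10 + \left(\frac{2}{3} - \frac{1}{3}\right)}{7 + \left(\frac{2}{3} - \frac{1}{3}\right)} 1 = \frac{-10 + \frac{1}{3}}{7 + \frac{1}{3}} \cdot 1 = \frac{1}{\frac{22}{3}} \left(- \frac{29}{3}\right) 1 = \frac{3}{22} \left(- \frac{29}{3}\right) 1 = \left(- \frac{29}{22}\right) 1 = - \frac{29}{22}$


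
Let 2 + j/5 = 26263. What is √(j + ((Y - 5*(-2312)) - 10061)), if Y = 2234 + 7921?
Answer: √142959 ≈ 378.10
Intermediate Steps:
j = 131305 (j = -10 + 5*26263 = -10 + 131315 = 131305)
Y = 10155
√(j + ((Y - 5*(-2312)) - 10061)) = √(131305 + ((10155 - 5*(-2312)) - 10061)) = √(131305 + ((10155 + 11560) - 10061)) = √(131305 + (21715 - 10061)) = √(131305 + 11654) = √142959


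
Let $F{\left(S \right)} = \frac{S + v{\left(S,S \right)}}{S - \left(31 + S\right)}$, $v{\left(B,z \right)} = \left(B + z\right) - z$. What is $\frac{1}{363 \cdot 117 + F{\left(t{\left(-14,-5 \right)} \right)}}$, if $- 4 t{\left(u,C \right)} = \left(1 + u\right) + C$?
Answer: $\frac{31}{1316592} \approx 2.3546 \cdot 10^{-5}$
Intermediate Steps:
$v{\left(B,z \right)} = B$
$t{\left(u,C \right)} = - \frac{1}{4} - \frac{C}{4} - \frac{u}{4}$ ($t{\left(u,C \right)} = - \frac{\left(1 + u\right) + C}{4} = - \frac{1 + C + u}{4} = - \frac{1}{4} - \frac{C}{4} - \frac{u}{4}$)
$F{\left(S \right)} = - \frac{2 S}{31}$ ($F{\left(S \right)} = \frac{S + S}{S - \left(31 + S\right)} = \frac{2 S}{-31} = 2 S \left(- \frac{1}{31}\right) = - \frac{2 S}{31}$)
$\frac{1}{363 \cdot 117 + F{\left(t{\left(-14,-5 \right)} \right)}} = \frac{1}{363 \cdot 117 - \frac{2 \left(- \frac{1}{4} - - \frac{5}{4} - - \frac{7}{2}\right)}{31}} = \frac{1}{42471 - \frac{2 \left(- \frac{1}{4} + \frac{5}{4} + \frac{7}{2}\right)}{31}} = \frac{1}{42471 - \frac{9}{31}} = \frac{1}{\frac{1316592}{31}} = \frac{31}{1316592}$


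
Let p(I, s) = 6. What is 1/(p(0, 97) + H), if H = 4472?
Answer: 1/4478 ≈ 0.00022331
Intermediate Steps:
1/(p(0, 97) + H) = 1/(6 + 4472) = 1/4478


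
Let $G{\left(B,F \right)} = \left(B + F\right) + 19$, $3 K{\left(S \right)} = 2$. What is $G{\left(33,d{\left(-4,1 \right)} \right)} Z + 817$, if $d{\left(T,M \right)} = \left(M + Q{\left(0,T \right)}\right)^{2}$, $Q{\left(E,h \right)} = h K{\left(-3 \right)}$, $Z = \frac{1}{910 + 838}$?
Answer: $\frac{12853537}{15732} \approx 817.03$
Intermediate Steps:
$Z = \frac{1}{1748} \approx 0.00057208$
$K{\left(S \right)} = \frac{2}{3}$ ($K{\left(S \right)} = \frac{1}{3} \cdot 2 = \frac{2}{3}$)
$Q{\left(E,h \right)} = \frac{2 h}{3}$ ($Q{\left(E,h \right)} = h \frac{2}{3} = \frac{2 h}{3}$)
$d{\left(T,M \right)} = \left(M + \frac{2 T}{3}\right)^{2}$
$G{\left(B,F \right)} = 19 + B + F$
$G{\left(33,d{\left(-4,1 \right)} \right)} Z + 817 = \left(19 + 33 + \frac{\left(2 \left(-4\right) + 3 \cdot 1\right)^{2}}{9}\right) \frac{1}{1748} + 817 = \left(19 + 33 + \frac{\left(-8 + 3\right)^{2}}{9}\right) \frac{1}{1748} + 817 = \left(19 + 33 + \frac{\left(-5\right)^{2}}{9}\right) \frac{1}{1748} + 817 = \left(19 + 33 + \frac{1}{9} \cdot 25\right) \frac{1}{1748} + 817 = \left(19 + 33 + \frac{25}{9}\right) \frac{1}{1748} + 817 = \frac{493}{9} \cdot \frac{1}{1748} + 817 = \frac{493}{15732} + 817 = \frac{12853537}{15732}$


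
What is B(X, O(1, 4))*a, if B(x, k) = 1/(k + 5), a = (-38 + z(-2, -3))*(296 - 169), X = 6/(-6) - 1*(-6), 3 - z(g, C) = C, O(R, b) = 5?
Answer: -2032/5 ≈ -406.40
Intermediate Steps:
z(g, C) = 3 - C
X = 5 (X = 6*(-⅙) + 6 = -1 + 6 = 5)
a = -4064 (a = (-38 + (3 - 1*(-3)))*(296 - 169) = (-38 + (3 + 3))*127 = (-38 + 6)*127 = -32*127 = -4064)
B(x, k) = 1/(5 + k)
B(X, O(1, 4))*a = -4064/(5 + 5) = -4064/10 = (⅒)*(-4064) = -2032/5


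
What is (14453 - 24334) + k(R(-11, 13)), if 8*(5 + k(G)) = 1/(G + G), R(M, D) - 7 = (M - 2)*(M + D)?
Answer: -3005345/304 ≈ -9886.0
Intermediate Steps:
R(M, D) = 7 + (-2 + M)*(D + M) (R(M, D) = 7 + (M - 2)*(M + D) = 7 + (-2 + M)*(D + M))
k(G) = -5 + 1/(16*G) (k(G) = -5 + 1/(8*(G + G)) = -5 + 1/(8*((2*G))) = -5 + (1/(2*G))/8 = -5 + 1/(16*G))
(14453 - 24334) + k(R(-11, 13)) = (14453 - 24334) + (-5 + 1/(16*(7 + (-11)**2 - 2*13 - 2*(-11) + 13*(-11)))) = -9881 + (-5 + 1/(16*(7 + 121 - 26 + 22 - 143))) = -9881 + (-5 + (1/16)/(-19)) = -9881 + (-5 + (1/16)*(-1/19)) = -9881 + (-5 - 1/304) = -9881 - 1521/304 = -3005345/304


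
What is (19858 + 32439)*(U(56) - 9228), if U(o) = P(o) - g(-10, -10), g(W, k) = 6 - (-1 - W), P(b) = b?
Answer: -479511193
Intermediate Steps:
g(W, k) = 7 + W (g(W, k) = 6 + (1 + W) = 7 + W)
U(o) = 3 + o (U(o) = o - (7 - 10) = o - 1*(-3) = o + 3 = 3 + o)
(19858 + 32439)*(U(56) - 9228) = (19858 + 32439)*((3 + 56) - 9228) = 52297*(59 - 9228) = 52297*(-9169) = -479511193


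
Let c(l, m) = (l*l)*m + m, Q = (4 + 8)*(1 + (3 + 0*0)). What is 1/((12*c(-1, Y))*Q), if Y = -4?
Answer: -1/4608 ≈ -0.00021701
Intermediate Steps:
Q = 48 (Q = 12*(1 + (3 + 0)) = 12*(1 + 3) = 12*4 = 48)
c(l, m) = m + m*l² (c(l, m) = l²*m + m = m*l² + m = m + m*l²)
1/((12*c(-1, Y))*Q) = 1/((12*(-4*(1 + (-1)²)))*48) = 1/((12*(-4*(1 + 1)))*48) = 1/((12*(-4*2))*48) = 1/((12*(-8))*48) = 1/(-96*48) = 1/(-4608) = -1/4608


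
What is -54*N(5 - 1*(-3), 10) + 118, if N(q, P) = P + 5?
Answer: -692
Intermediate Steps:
N(q, P) = 5 + P
-54*N(5 - 1*(-3), 10) + 118 = -54*(5 + 10) + 118 = -54*15 + 118 = -810 + 118 = -692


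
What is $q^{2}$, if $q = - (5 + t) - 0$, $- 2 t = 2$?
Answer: $16$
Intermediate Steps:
$t = -1$ ($t = \left(- \frac{1}{2}\right) 2 = -1$)
$q = -4$ ($q = - (5 - 1) - 0 = \left(-1\right) 4 + 0 = -4 + 0 = -4$)
$q^{2} = \left(-4\right)^{2} = 16$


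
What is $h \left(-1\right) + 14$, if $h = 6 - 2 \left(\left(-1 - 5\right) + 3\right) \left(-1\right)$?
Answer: $50$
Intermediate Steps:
$h = -36$ ($h = 6 - 2 \left(-6 + 3\right) \left(-1\right) = 6 \left(-2\right) \left(-3\right) \left(-1\right) = 6 \cdot 6 \left(-1\right) = 6 \left(-6\right) = -36$)
$h \left(-1\right) + 14 = \left(-36\right) \left(-1\right) + 14 = 36 + 14 = 50$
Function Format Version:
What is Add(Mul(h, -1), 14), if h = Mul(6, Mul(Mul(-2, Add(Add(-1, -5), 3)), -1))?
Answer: 50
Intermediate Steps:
h = -36 (h = Mul(6, Mul(Mul(-2, Add(-6, 3)), -1)) = Mul(6, Mul(Mul(-2, -3), -1)) = Mul(6, Mul(6, -1)) = Mul(6, -6) = -36)
Add(Mul(h, -1), 14) = Add(Mul(-36, -1), 14) = Add(36, 14) = 50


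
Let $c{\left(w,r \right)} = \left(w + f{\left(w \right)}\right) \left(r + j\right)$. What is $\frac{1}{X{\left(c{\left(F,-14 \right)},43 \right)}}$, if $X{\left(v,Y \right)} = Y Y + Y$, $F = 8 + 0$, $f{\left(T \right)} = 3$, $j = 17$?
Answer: $\frac{1}{1892} \approx 0.00052854$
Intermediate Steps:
$F = 8$
$c{\left(w,r \right)} = \left(3 + w\right) \left(17 + r\right)$ ($c{\left(w,r \right)} = \left(w + 3\right) \left(r + 17\right) = \left(3 + w\right) \left(17 + r\right)$)
$X{\left(v,Y \right)} = Y + Y^{2}$ ($X{\left(v,Y \right)} = Y^{2} + Y = Y + Y^{2}$)
$\frac{1}{X{\left(c{\left(F,-14 \right)},43 \right)}} = \frac{1}{43 \left(1 + 43\right)} = \frac{1}{43 \cdot 44} = \frac{1}{1892}$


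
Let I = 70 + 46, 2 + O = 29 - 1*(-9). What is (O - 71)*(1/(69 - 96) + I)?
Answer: -109585/27 ≈ -4058.7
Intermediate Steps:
O = 36 (O = -2 + (29 - 1*(-9)) = -2 + (29 + 9) = -2 + 38 = 36)
I = 116
(O - 71)*(1/(69 - 96) + I) = (36 - 71)*(1/(69 - 96) + 116) = -35*(1/(-27) + 116) = -35*(-1/27 + 116) = -35*3131/27 = -109585/27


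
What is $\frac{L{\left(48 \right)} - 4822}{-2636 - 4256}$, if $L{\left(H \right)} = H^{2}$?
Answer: $\frac{1259}{3446} \approx 0.36535$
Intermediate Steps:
$\frac{L{\left(48 \right)} - 4822}{-2636 - 4256} = \frac{48^{2} - 4822}{-2636 - 4256} = \frac{2304 - 4822}{-6892} = \left(-2518\right) \left(- \frac{1}{6892}\right) = \frac{1259}{3446}$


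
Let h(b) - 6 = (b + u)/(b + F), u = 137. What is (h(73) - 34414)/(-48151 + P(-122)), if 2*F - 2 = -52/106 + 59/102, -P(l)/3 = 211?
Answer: 1721468824/2440916587 ≈ 0.70526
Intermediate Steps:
P(l) = -633 (P(l) = -3*211 = -633)
F = 11287/10812 (F = 1 + (-52/106 + 59/102)/2 = 1 + (-52*1/106 + 59*(1/102))/2 = 1 + (-26/53 + 59/102)/2 = 1 + (½)*(475/5406) = 1 + 475/10812 = 11287/10812 ≈ 1.0439)
h(b) = 6 + (137 + b)/(11287/10812 + b) (h(b) = 6 + (b + 137)/(b + 11287/10812) = 6 + (137 + b)/(11287/10812 + b))
(h(73) - 34414)/(-48151 + P(-122)) = (6*(258161 + 12614*73)/(11287 + 10812*73) - 34414)/(-48151 - 633) = (6*(258161 + 920822)/(11287 + 789276) - 34414)/(-48784) = (6*1178983/800563 - 34414)*(-1/48784) = (6*(1/800563)*1178983 - 34414)*(-1/48784) = (7073898/800563 - 34414)*(-1/48784) = -27543501184/800563*(-1/48784) = 1721468824/2440916587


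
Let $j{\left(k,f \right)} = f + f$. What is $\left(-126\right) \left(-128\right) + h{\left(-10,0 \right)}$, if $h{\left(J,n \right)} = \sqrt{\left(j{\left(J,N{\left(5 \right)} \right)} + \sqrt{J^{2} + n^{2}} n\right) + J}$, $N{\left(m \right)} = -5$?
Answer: $16128 + 2 i \sqrt{5} \approx 16128.0 + 4.4721 i$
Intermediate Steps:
$j{\left(k,f \right)} = 2 f$
$h{\left(J,n \right)} = \sqrt{-10 + J + n \sqrt{J^{2} + n^{2}}}$ ($h{\left(J,n \right)} = \sqrt{\left(2 \left(-5\right) + \sqrt{J^{2} + n^{2}} n\right) + J} = \sqrt{\left(-10 + n \sqrt{J^{2} + n^{2}}\right) + J} = \sqrt{-10 + J + n \sqrt{J^{2} + n^{2}}}$)
$\left(-126\right) \left(-128\right) + h{\left(-10,0 \right)} = \left(-126\right) \left(-128\right) + \sqrt{-10 - 10 + 0 \sqrt{\left(-10\right)^{2} + 0^{2}}} = 16128 + \sqrt{-10 - 10 + 0 \sqrt{100 + 0}} = 16128 + \sqrt{-10 - 10 + 0 \sqrt{100}} = 16128 + \sqrt{-10 - 10 + 0 \cdot 10} = 16128 + \sqrt{-10 - 10 + 0} = 16128 + \sqrt{-20} = 16128 + 2 i \sqrt{5}$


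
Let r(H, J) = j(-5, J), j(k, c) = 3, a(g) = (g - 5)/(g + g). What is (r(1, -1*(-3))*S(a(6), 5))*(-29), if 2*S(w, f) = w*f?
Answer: -145/8 ≈ -18.125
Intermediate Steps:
a(g) = (-5 + g)/(2*g) (a(g) = (-5 + g)/((2*g)) = (-5 + g)*(1/(2*g)) = (-5 + g)/(2*g))
r(H, J) = 3
S(w, f) = f*w/2 (S(w, f) = (w*f)/2 = (f*w)/2 = f*w/2)
(r(1, -1*(-3))*S(a(6), 5))*(-29) = (3*((1/2)*5*((1/2)*(-5 + 6)/6)))*(-29) = (3*((1/2)*5*((1/2)*(1/6)*1)))*(-29) = (3*((1/2)*5*(1/12)))*(-29) = (3*(5/24))*(-29) = (5/8)*(-29) = -145/8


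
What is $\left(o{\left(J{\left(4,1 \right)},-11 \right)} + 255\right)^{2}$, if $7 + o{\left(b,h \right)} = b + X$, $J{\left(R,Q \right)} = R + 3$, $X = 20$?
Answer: $75625$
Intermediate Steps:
$J{\left(R,Q \right)} = 3 + R$
$o{\left(b,h \right)} = 13 + b$ ($o{\left(b,h \right)} = -7 + \left(b + 20\right) = -7 + \left(20 + b\right) = 13 + b$)
$\left(o{\left(J{\left(4,1 \right)},-11 \right)} + 255\right)^{2} = \left(\left(13 + \left(3 + 4\right)\right) + 255\right)^{2} = \left(\left(13 + 7\right) + 255\right)^{2} = \left(20 + 255\right)^{2} = 275^{2} = 75625$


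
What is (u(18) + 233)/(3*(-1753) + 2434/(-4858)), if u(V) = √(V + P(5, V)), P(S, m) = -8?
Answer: -565957/12775328 - 2429*√10/12775328 ≈ -0.044902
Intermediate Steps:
u(V) = √(-8 + V) (u(V) = √(V - 8) = √(-8 + V))
(u(18) + 233)/(3*(-1753) + 2434/(-4858)) = (√(-8 + 18) + 233)/(3*(-1753) + 2434/(-4858)) = (√10 + 233)/(-5259 + 2434*(-1/4858)) = (233 + √10)/(-5259 - 1217/2429) = (233 + √10)/(-12775328/2429) = (233 + √10)*(-2429/12775328) = -565957/12775328 - 2429*√10/12775328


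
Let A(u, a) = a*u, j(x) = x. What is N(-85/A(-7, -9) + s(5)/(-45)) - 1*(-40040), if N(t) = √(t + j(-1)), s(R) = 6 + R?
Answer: 40040 + I*√28595/105 ≈ 40040.0 + 1.6105*I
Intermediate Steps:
N(t) = √(-1 + t) (N(t) = √(t - 1) = √(-1 + t))
N(-85/A(-7, -9) + s(5)/(-45)) - 1*(-40040) = √(-1 + (-85/((-9*(-7))) + (6 + 5)/(-45))) - 1*(-40040) = √(-1 + (-85/63 + 11*(-1/45))) + 40040 = √(-1 + (-85*1/63 - 11/45)) + 40040 = √(-1 + (-85/63 - 11/45)) + 40040 = √(-1 - 502/315) + 40040 = √(-817/315) + 40040 = I*√28595/105 + 40040 = 40040 + I*√28595/105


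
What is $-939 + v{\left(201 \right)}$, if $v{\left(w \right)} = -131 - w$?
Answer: $-1271$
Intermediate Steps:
$-939 + v{\left(201 \right)} = -939 - 332 = -1271$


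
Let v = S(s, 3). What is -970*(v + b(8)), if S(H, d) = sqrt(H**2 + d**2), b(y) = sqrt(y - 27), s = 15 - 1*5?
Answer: -970*sqrt(109) - 970*I*sqrt(19) ≈ -10127.0 - 4228.1*I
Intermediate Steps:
s = 10 (s = 15 - 5 = 10)
b(y) = sqrt(-27 + y)
v = sqrt(109) (v = sqrt(10**2 + 3**2) = sqrt(100 + 9) = sqrt(109) ≈ 10.440)
-970*(v + b(8)) = -970*(sqrt(109) + sqrt(-27 + 8)) = -970*(sqrt(109) + sqrt(-19)) = -970*(sqrt(109) + I*sqrt(19)) = -970*sqrt(109) - 970*I*sqrt(19)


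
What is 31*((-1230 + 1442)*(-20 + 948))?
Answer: 6098816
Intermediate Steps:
31*((-1230 + 1442)*(-20 + 948)) = 31*(212*928) = 31*196736 = 6098816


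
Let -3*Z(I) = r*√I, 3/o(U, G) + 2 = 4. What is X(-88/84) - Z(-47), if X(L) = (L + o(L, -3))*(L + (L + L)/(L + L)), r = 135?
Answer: -19/882 + 45*I*√47 ≈ -0.021542 + 308.5*I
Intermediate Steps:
o(U, G) = 3/2 (o(U, G) = 3/(-2 + 4) = 3/2)
X(L) = (1 + L)*(3/2 + L) (X(L) = (L + 3/2)*(L + (L + L)/(L + L)) = (3/2 + L)*(L + (2*L)/((2*L))) = (3/2 + L)*(L + (2*L)*(1/(2*L))) = (3/2 + L)*(L + 1) = (3/2 + L)*(1 + L) = (1 + L)*(3/2 + L))
Z(I) = -45*√I
X(-88/84) - Z(-47) = (3/2 + (-88/84)² + 5*(-88/84)/2) - (-45)*√(-47) = (3/2 + (-88*1/84)² + 5*(-88*1/84)/2) - (-45)*I*√47 = (3/2 + (-22/21)² + (5/2)*(-22/21)) - (-45)*I*√47 = (3/2 + 484/441 - 55/21) + 45*I*√47 = -19/882 + 45*I*√47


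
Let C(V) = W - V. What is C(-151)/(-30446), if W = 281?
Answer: -216/15223 ≈ -0.014189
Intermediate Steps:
C(V) = 281 - V
C(-151)/(-30446) = (281 - 1*(-151))/(-30446) = (281 + 151)*(-1/30446) = 432*(-1/30446) = -216/15223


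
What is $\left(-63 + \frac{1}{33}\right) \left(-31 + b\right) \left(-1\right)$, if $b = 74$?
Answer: $\frac{89354}{33} \approx 2707.7$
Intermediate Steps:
$\left(-63 + \frac{1}{33}\right) \left(-31 + b\right) \left(-1\right) = \left(-63 + \frac{1}{33}\right) \left(-31 + 74\right) \left(-1\right) = \left(-63 + \frac{1}{33}\right) 43 \left(-1\right) = \left(- \frac{2078}{33}\right) 43 \left(-1\right) = \left(- \frac{89354}{33}\right) \left(-1\right) = \frac{89354}{33}$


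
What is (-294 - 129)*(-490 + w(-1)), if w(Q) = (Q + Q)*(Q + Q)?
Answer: 205578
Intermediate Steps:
w(Q) = 4*Q**2 (w(Q) = (2*Q)*(2*Q) = 4*Q**2)
(-294 - 129)*(-490 + w(-1)) = (-294 - 129)*(-490 + 4*(-1)**2) = -423*(-490 + 4*1) = -423*(-490 + 4) = -423*(-486) = 205578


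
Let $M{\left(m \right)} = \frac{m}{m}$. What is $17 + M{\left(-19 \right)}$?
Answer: $18$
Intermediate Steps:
$M{\left(m \right)} = 1$
$17 + M{\left(-19 \right)} = 17 + 1 = 18$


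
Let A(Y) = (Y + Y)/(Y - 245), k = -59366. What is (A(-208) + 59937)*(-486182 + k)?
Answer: -14812652193596/453 ≈ -3.2699e+10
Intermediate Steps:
A(Y) = 2*Y/(-245 + Y) (A(Y) = (2*Y)/(-245 + Y) = 2*Y/(-245 + Y))
(A(-208) + 59937)*(-486182 + k) = (2*(-208)/(-245 - 208) + 59937)*(-486182 - 59366) = (2*(-208)/(-453) + 59937)*(-545548) = (2*(-208)*(-1/453) + 59937)*(-545548) = (416/453 + 59937)*(-545548) = (27151877/453)*(-545548) = -14812652193596/453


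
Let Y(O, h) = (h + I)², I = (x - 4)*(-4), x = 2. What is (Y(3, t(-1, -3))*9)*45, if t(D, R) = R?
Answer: 10125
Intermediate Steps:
I = 8 (I = (2 - 4)*(-4) = -2*(-4) = 8)
Y(O, h) = (8 + h)² (Y(O, h) = (h + 8)² = (8 + h)²)
(Y(3, t(-1, -3))*9)*45 = ((8 - 3)²*9)*45 = (5²*9)*45 = (25*9)*45 = 225*45 = 10125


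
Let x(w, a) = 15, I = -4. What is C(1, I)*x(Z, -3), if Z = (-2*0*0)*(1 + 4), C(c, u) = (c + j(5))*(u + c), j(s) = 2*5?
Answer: -495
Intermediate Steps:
j(s) = 10
C(c, u) = (10 + c)*(c + u) (C(c, u) = (c + 10)*(u + c) = (10 + c)*(c + u))
Z = 0 (Z = (0*0)*5 = 0*5 = 0)
C(1, I)*x(Z, -3) = (1² + 10*1 + 10*(-4) + 1*(-4))*15 = (1 + 10 - 40 - 4)*15 = -33*15 = -495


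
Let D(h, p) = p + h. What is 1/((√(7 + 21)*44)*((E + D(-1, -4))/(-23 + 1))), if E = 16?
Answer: -√7/308 ≈ -0.0085901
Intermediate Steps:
D(h, p) = h + p
1/((√(7 + 21)*44)*((E + D(-1, -4))/(-23 + 1))) = 1/((√(7 + 21)*44)*((16 + (-1 - 4))/(-23 + 1))) = 1/((√28*44)*((16 - 5)/(-22))) = 1/(((2*√7)*44)*(11*(-1/22))) = 1/((88*√7)*(-½)) = 1/(-44*√7) = -√7/308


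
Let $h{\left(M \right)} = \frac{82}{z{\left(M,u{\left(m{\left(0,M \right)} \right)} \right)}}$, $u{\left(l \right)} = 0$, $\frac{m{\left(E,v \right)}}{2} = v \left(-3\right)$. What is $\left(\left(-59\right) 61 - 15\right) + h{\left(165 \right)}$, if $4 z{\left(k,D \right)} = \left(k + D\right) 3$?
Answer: $- \frac{1788602}{495} \approx -3613.3$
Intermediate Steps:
$m{\left(E,v \right)} = - 6 v$ ($m{\left(E,v \right)} = 2 v \left(-3\right) = 2 \left(- 3 v\right) = - 6 v$)
$z{\left(k,D \right)} = \frac{3 D}{4} + \frac{3 k}{4}$ ($z{\left(k,D \right)} = \frac{\left(k + D\right) 3}{4} = \frac{\left(D + k\right) 3}{4} = \frac{3 D + 3 k}{4} = \frac{3 D}{4} + \frac{3 k}{4}$)
$h{\left(M \right)} = \frac{328}{3 M}$ ($h{\left(M \right)} = \frac{82}{\frac{3}{4} \cdot 0 + \frac{3 M}{4}} = \frac{82}{0 + \frac{3 M}{4}} = \frac{82}{\frac{3}{4} M} = 82 \frac{4}{3 M} = \frac{328}{3 M}$)
$\left(\left(-59\right) 61 - 15\right) + h{\left(165 \right)} = \left(\left(-59\right) 61 - 15\right) + \frac{328}{3 \cdot 165} = \left(-3599 - 15\right) + \frac{328}{3} \cdot \frac{1}{165} = -3614 + \frac{328}{495} = - \frac{1788602}{495}$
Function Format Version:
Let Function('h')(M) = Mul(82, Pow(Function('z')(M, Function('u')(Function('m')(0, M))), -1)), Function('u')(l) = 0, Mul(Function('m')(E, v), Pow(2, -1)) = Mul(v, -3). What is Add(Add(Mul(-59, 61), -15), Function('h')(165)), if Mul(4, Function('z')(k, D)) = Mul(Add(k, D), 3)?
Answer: Rational(-1788602, 495) ≈ -3613.3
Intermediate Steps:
Function('m')(E, v) = Mul(-6, v) (Function('m')(E, v) = Mul(2, Mul(v, -3)) = Mul(2, Mul(-3, v)) = Mul(-6, v))
Function('z')(k, D) = Add(Mul(Rational(3, 4), D), Mul(Rational(3, 4), k)) (Function('z')(k, D) = Mul(Rational(1, 4), Mul(Add(k, D), 3)) = Mul(Rational(1, 4), Mul(Add(D, k), 3)) = Mul(Rational(1, 4), Add(Mul(3, D), Mul(3, k))) = Add(Mul(Rational(3, 4), D), Mul(Rational(3, 4), k)))
Function('h')(M) = Mul(Rational(328, 3), Pow(M, -1)) (Function('h')(M) = Mul(82, Pow(Add(Mul(Rational(3, 4), 0), Mul(Rational(3, 4), M)), -1)) = Mul(82, Pow(Add(0, Mul(Rational(3, 4), M)), -1)) = Mul(82, Pow(Mul(Rational(3, 4), M), -1)) = Mul(82, Mul(Rational(4, 3), Pow(M, -1))) = Mul(Rational(328, 3), Pow(M, -1)))
Add(Add(Mul(-59, 61), -15), Function('h')(165)) = Add(Add(Mul(-59, 61), -15), Mul(Rational(328, 3), Pow(165, -1))) = Add(Add(-3599, -15), Mul(Rational(328, 3), Rational(1, 165))) = Add(-3614, Rational(328, 495)) = Rational(-1788602, 495)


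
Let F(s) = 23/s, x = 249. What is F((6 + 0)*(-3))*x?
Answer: -1909/6 ≈ -318.17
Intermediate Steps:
F((6 + 0)*(-3))*x = (23/(((6 + 0)*(-3))))*249 = (23/((6*(-3))))*249 = (23/(-18))*249 = (23*(-1/18))*249 = -23/18*249 = -1909/6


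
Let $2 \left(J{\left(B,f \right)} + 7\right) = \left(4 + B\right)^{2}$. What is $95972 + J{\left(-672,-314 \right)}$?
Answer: $319077$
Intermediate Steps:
$J{\left(B,f \right)} = -7 + \frac{\left(4 + B\right)^{2}}{2}$
$95972 + J{\left(-672,-314 \right)} = 95972 - \left(7 - \frac{\left(4 - 672\right)^{2}}{2}\right) = 95972 - \left(7 - \frac{\left(-668\right)^{2}}{2}\right) = 95972 + \left(-7 + \frac{1}{2} \cdot 446224\right) = 95972 + \left(-7 + 223112\right) = 95972 + 223105 = 319077$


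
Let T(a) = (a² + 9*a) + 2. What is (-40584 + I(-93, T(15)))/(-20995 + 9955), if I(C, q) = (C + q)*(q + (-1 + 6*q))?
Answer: -640793/11040 ≈ -58.043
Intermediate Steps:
T(a) = 2 + a² + 9*a
I(C, q) = (-1 + 7*q)*(C + q) (I(C, q) = (C + q)*(-1 + 7*q) = (-1 + 7*q)*(C + q))
(-40584 + I(-93, T(15)))/(-20995 + 9955) = (-40584 + (-1*(-93) - (2 + 15² + 9*15) + 7*(2 + 15² + 9*15)² + 7*(-93)*(2 + 15² + 9*15)))/(-20995 + 9955) = (-40584 + (93 - (2 + 225 + 135) + 7*(2 + 225 + 135)² + 7*(-93)*(2 + 225 + 135)))/(-11040) = (-40584 + (93 - 1*362 + 7*362² + 7*(-93)*362))*(-1/11040) = (-40584 + (93 - 362 + 7*131044 - 235662))*(-1/11040) = (-40584 + (93 - 362 + 917308 - 235662))*(-1/11040) = (-40584 + 681377)*(-1/11040) = 640793*(-1/11040) = -640793/11040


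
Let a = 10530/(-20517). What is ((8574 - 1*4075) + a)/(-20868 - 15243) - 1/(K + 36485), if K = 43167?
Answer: -2450752770581/19671107151108 ≈ -0.12459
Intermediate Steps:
a = -3510/6839 (a = 10530*(-1/20517) = -3510/6839 ≈ -0.51323)
((8574 - 1*4075) + a)/(-20868 - 15243) - 1/(K + 36485) = ((8574 - 1*4075) - 3510/6839)/(-20868 - 15243) - 1/(43167 + 36485) = ((8574 - 4075) - 3510/6839)/(-36111) - 1/79652 = (4499 - 3510/6839)*(-1/36111) - 1*1/79652 = (30765151/6839)*(-1/36111) - 1/79652 = -30765151/246963129 - 1/79652 = -2450752770581/19671107151108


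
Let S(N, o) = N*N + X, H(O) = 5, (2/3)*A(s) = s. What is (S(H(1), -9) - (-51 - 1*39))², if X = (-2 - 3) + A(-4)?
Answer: 10816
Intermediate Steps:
A(s) = 3*s/2
X = -11 (X = (-2 - 3) + (3/2)*(-4) = -5 - 6 = -11)
S(N, o) = -11 + N² (S(N, o) = N*N - 11 = N² - 11 = -11 + N²)
(S(H(1), -9) - (-51 - 1*39))² = ((-11 + 5²) - (-51 - 1*39))² = ((-11 + 25) - (-51 - 39))² = (14 - 1*(-90))² = (14 + 90)² = 104² = 10816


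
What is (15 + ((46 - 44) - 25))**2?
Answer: 64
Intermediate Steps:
(15 + ((46 - 44) - 25))**2 = (15 + (2 - 25))**2 = (15 - 23)**2 = (-8)**2 = 64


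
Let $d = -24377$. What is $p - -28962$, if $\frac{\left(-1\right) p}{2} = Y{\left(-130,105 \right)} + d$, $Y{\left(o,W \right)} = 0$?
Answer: $77716$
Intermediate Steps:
$p = 48754$ ($p = - 2 \left(0 - 24377\right) = \left(-2\right) \left(-24377\right) = 48754$)
$p - -28962 = 48754 - -28962 = 48754 + 28962 = 77716$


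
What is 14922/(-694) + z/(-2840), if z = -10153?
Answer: -248819/13880 ≈ -17.926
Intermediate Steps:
14922/(-694) + z/(-2840) = 14922/(-694) - 10153/(-2840) = 14922*(-1/694) - 10153*(-1/2840) = -7461/347 + 143/40 = -248819/13880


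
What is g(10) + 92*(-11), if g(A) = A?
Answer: -1002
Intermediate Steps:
g(10) + 92*(-11) = 10 + 92*(-11) = 10 - 1012 = -1002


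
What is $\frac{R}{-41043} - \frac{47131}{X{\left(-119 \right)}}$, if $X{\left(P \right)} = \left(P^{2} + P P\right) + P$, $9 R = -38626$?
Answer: $- \frac{777152839}{496086741} \approx -1.5666$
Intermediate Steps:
$R = - \frac{38626}{9}$ ($R = \frac{1}{9} \left(-38626\right) = - \frac{38626}{9} \approx -4291.8$)
$X{\left(P \right)} = P + 2 P^{2}$ ($X{\left(P \right)} = \left(P^{2} + P^{2}\right) + P = 2 P^{2} + P = P + 2 P^{2}$)
$\frac{R}{-41043} - \frac{47131}{X{\left(-119 \right)}} = - \frac{38626}{9 \left(-41043\right)} - \frac{47131}{\left(-119\right) \left(1 + 2 \left(-119\right)\right)} = \left(- \frac{38626}{9}\right) \left(- \frac{1}{41043}\right) - \frac{47131}{\left(-119\right) \left(1 - 238\right)} = \frac{38626}{369387} - \frac{47131}{\left(-119\right) \left(-237\right)} = \frac{38626}{369387} - \frac{47131}{28203} = \frac{38626}{369387} - \frac{6733}{4029} = - \frac{777152839}{496086741}$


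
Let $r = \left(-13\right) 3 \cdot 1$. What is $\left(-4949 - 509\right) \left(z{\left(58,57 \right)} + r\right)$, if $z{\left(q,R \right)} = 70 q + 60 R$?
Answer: $-40612978$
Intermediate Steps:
$z{\left(q,R \right)} = 60 R + 70 q$
$r = -39$ ($r = \left(-39\right) 1 = -39$)
$\left(-4949 - 509\right) \left(z{\left(58,57 \right)} + r\right) = \left(-4949 - 509\right) \left(\left(60 \cdot 57 + 70 \cdot 58\right) - 39\right) = - 5458 \left(\left(3420 + 4060\right) - 39\right) = - 5458 \left(7480 - 39\right) = \left(-5458\right) 7441 = -40612978$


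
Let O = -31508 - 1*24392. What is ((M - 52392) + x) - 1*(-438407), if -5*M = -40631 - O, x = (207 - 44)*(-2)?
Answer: 1913176/5 ≈ 3.8264e+5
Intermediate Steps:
x = -326 (x = 163*(-2) = -326)
O = -55900 (O = -31508 - 24392 = -55900)
M = -15269/5 (M = -(-40631 - 1*(-55900))/5 = -(-40631 + 55900)/5 = -⅕*15269 = -15269/5 ≈ -3053.8)
((M - 52392) + x) - 1*(-438407) = ((-15269/5 - 52392) - 326) - 1*(-438407) = (-277229/5 - 326) + 438407 = -278859/5 + 438407 = 1913176/5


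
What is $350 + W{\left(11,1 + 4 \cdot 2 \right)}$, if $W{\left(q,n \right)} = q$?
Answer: $361$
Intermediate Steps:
$350 + W{\left(11,1 + 4 \cdot 2 \right)} = 350 + 11 = 361$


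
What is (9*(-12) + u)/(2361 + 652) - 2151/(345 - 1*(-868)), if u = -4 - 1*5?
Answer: -6622884/3654769 ≈ -1.8121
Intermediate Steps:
u = -9 (u = -4 - 5 = -9)
(9*(-12) + u)/(2361 + 652) - 2151/(345 - 1*(-868)) = (9*(-12) - 9)/(2361 + 652) - 2151/(345 - 1*(-868)) = (-108 - 9)/3013 - 2151/(345 + 868) = -117*1/3013 - 2151/1213 = -117/3013 - 2151*1/1213 = -117/3013 - 2151/1213 = -6622884/3654769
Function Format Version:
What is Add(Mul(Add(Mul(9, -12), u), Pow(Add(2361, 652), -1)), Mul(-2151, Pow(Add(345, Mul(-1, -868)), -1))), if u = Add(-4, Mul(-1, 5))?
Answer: Rational(-6622884, 3654769) ≈ -1.8121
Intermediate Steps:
u = -9 (u = Add(-4, -5) = -9)
Add(Mul(Add(Mul(9, -12), u), Pow(Add(2361, 652), -1)), Mul(-2151, Pow(Add(345, Mul(-1, -868)), -1))) = Add(Mul(Add(Mul(9, -12), -9), Pow(Add(2361, 652), -1)), Mul(-2151, Pow(Add(345, Mul(-1, -868)), -1))) = Add(Mul(Add(-108, -9), Pow(3013, -1)), Mul(-2151, Pow(Add(345, 868), -1))) = Add(Mul(-117, Rational(1, 3013)), Mul(-2151, Pow(1213, -1))) = Add(Rational(-117, 3013), Mul(-2151, Rational(1, 1213))) = Add(Rational(-117, 3013), Rational(-2151, 1213)) = Rational(-6622884, 3654769)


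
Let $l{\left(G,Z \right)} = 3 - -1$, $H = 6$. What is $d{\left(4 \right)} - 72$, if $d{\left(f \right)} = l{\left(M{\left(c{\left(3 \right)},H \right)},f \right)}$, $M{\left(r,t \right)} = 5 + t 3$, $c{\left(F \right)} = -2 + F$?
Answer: $-68$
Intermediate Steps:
$M{\left(r,t \right)} = 5 + 3 t$
$l{\left(G,Z \right)} = 4$ ($l{\left(G,Z \right)} = 3 + 1 = 4$)
$d{\left(f \right)} = 4$
$d{\left(4 \right)} - 72 = 4 - 72 = -68$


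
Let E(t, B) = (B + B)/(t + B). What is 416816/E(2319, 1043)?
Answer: 700667696/1043 ≈ 6.7178e+5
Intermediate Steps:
E(t, B) = 2*B/(B + t) (E(t, B) = (2*B)/(B + t) = 2*B/(B + t))
416816/E(2319, 1043) = 416816/((2*1043/(1043 + 2319))) = 416816/((2*1043/3362)) = 416816/((2*1043*(1/3362))) = 416816/(1043/1681) = 416816*(1681/1043) = 700667696/1043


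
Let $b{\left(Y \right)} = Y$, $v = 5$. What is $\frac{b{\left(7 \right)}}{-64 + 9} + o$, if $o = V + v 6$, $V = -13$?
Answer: $\frac{928}{55} \approx 16.873$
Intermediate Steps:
$o = 17$ ($o = -13 + 5 \cdot 6 = -13 + 30 = 17$)
$\frac{b{\left(7 \right)}}{-64 + 9} + o = \frac{7}{-64 + 9} + 17 = \frac{7}{-55} + 17 = 7 \left(- \frac{1}{55}\right) + 17 = - \frac{7}{55} + 17 = \frac{928}{55}$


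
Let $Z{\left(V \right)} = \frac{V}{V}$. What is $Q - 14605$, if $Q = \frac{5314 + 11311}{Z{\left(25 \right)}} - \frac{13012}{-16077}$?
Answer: $\frac{32488552}{16077} \approx 2020.8$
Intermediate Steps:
$Z{\left(V \right)} = 1$
$Q = \frac{267293137}{16077}$ ($Q = \frac{5314 + 11311}{1} - \frac{13012}{-16077} = 16625 \cdot 1 - - \frac{13012}{16077} = 16625 + \frac{13012}{16077} = \frac{267293137}{16077} \approx 16626.0$)
$Q - 14605 = \frac{267293137}{16077} - 14605 = \frac{32488552}{16077}$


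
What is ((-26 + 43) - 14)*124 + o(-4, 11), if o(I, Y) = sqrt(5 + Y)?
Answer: 376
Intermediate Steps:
((-26 + 43) - 14)*124 + o(-4, 11) = ((-26 + 43) - 14)*124 + sqrt(5 + 11) = (17 - 14)*124 + sqrt(16) = 3*124 + 4 = 372 + 4 = 376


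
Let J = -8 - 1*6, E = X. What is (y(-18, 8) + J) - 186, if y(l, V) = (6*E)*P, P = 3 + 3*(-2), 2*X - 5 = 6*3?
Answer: -407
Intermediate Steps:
X = 23/2 (X = 5/2 + (6*3)/2 = 5/2 + (½)*18 = 5/2 + 9 = 23/2 ≈ 11.500)
E = 23/2 ≈ 11.500
P = -3 (P = 3 - 6 = -3)
y(l, V) = -207 (y(l, V) = (6*(23/2))*(-3) = 69*(-3) = -207)
J = -14 (J = -8 - 6 = -14)
(y(-18, 8) + J) - 186 = (-207 - 14) - 186 = -221 - 186 = -407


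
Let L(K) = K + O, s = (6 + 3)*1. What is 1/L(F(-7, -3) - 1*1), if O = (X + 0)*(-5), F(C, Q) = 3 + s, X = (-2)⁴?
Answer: -1/69 ≈ -0.014493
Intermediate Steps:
X = 16
s = 9 (s = 9*1 = 9)
F(C, Q) = 12 (F(C, Q) = 3 + 9 = 12)
O = -80 (O = (16 + 0)*(-5) = 16*(-5) = -80)
L(K) = -80 + K (L(K) = K - 80 = -80 + K)
1/L(F(-7, -3) - 1*1) = 1/(-80 + (12 - 1*1)) = 1/(-80 + (12 - 1)) = 1/(-80 + 11) = 1/(-69) = -1/69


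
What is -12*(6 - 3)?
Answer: -36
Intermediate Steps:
-12*(6 - 3) = -12*3 = -36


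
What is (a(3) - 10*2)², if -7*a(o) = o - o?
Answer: 400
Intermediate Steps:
a(o) = 0 (a(o) = -(o - o)/7 = -⅐*0 = 0)
(a(3) - 10*2)² = (0 - 10*2)² = (0 - 20)² = (-20)² = 400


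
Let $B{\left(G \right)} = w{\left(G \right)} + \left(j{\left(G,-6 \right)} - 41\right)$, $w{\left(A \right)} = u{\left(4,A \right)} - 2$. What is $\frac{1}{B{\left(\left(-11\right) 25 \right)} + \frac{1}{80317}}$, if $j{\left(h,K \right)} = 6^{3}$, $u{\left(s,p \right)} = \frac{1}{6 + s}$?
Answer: $\frac{803170}{139028737} \approx 0.005777$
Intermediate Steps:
$w{\left(A \right)} = - \frac{19}{10}$ ($w{\left(A \right)} = \frac{1}{6 + 4} - 2 = \frac{1}{10} - 2 = - \frac{19}{10}$)
$j{\left(h,K \right)} = 216$
$B{\left(G \right)} = \frac{1731}{10}$ ($B{\left(G \right)} = - \frac{19}{10} + \left(216 - 41\right) = - \frac{19}{10} + 175 = \frac{1731}{10}$)
$\frac{1}{B{\left(\left(-11\right) 25 \right)} + \frac{1}{80317}} = \frac{1}{\frac{1731}{10} + \frac{1}{80317}} = \frac{1}{\frac{139028737}{803170}} = \frac{803170}{139028737}$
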